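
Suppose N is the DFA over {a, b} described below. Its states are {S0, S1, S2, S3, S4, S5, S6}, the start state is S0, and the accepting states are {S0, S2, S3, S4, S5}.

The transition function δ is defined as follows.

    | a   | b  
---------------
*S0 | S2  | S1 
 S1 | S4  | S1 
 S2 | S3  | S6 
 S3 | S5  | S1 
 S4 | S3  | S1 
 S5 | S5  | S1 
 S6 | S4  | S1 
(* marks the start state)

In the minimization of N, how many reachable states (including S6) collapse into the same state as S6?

2

Every state is reachable, so we keep all 7.
Start with accepting vs non-accepting: {S0,S2,S3,S4,S5} | {S1,S6}.
The partition is now stable with 2 blocks: {S0,S2,S3,S4,S5} | {S1,S6}.
The equivalence class containing S6 is {S1,S6}, of size 2.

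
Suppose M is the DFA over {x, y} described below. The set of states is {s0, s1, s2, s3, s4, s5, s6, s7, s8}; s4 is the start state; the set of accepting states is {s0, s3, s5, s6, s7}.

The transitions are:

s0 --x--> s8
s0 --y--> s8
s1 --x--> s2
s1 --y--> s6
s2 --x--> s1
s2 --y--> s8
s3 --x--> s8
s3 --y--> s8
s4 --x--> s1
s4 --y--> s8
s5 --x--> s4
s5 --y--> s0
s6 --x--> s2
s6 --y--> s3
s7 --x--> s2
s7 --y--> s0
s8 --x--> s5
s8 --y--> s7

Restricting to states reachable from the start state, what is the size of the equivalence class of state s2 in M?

All states are reachable from the start state.
Initial partition by acceptance: {s0,s3,s5,s6,s7} | {s1,s2,s4,s8}.
Refine {s0,s3,s5,s6,s7} on symbol y: members go to different blocks, giving {s5,s6,s7} and {s0,s3}.
On input x, block {s1,s2,s4,s8} splits into {s1,s2,s4} and {s8}.
Split {s1,s2,s4} by δ(·,y) → {s2,s4} and {s1}.
No further refinement is possible. Final partition (5 blocks): {s5,s6,s7} | {s2,s4} | {s0,s3} | {s8} | {s1}.
State s2 belongs to the block {s2,s4}, which has 2 states.

2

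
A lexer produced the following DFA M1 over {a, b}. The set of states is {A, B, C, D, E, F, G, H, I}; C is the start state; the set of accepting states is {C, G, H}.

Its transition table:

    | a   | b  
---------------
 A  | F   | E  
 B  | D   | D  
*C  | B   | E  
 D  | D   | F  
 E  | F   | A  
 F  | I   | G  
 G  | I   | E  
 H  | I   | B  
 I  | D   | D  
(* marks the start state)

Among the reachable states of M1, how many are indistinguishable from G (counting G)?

States {H} cannot be reached from the start state, so discard them.
P0 = {C,G} | {A,B,D,E,F,I}.
On input b, block {A,B,D,E,F,I} splits into {A,B,D,E,I} and {F}.
Split {A,B,D,E,I} by δ(·,a) → {B,D,I} and {A,E}.
Refine {B,D,I} on symbol b: members go to different blocks, giving {B,I} and {D}.
Stable partition: {C,G} | {B,I} | {F} | {A,E} | {D} — 5 equivalence classes.
The equivalence class containing G is {C,G}, of size 2.

2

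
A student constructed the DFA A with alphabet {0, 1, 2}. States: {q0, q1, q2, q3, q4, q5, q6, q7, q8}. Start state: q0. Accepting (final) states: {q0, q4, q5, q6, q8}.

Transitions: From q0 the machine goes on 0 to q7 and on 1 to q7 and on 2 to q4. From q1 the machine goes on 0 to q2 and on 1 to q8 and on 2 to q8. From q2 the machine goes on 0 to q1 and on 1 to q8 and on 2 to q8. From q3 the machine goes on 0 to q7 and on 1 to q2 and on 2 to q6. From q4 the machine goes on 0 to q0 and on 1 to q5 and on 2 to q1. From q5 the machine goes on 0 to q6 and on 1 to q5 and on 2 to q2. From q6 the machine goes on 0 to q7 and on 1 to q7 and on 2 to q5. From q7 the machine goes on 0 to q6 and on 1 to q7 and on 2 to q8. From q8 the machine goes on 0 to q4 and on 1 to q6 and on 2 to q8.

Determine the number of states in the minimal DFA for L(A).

States {q3} cannot be reached from the start state, so discard them.
Start with accepting vs non-accepting: {q0,q4,q5,q6,q8} | {q1,q2,q7}.
On input 0, block {q0,q4,q5,q6,q8} splits into {q4,q5,q8} and {q0,q6}.
On input 0, block {q4,q5,q8} splits into {q4,q5} and {q8}.
Split {q1,q2,q7} by δ(·,0) → {q1,q2} and {q7}.
Stable partition: {q4,q5} | {q1,q2} | {q0,q6} | {q8} | {q7} — 5 equivalence classes.

5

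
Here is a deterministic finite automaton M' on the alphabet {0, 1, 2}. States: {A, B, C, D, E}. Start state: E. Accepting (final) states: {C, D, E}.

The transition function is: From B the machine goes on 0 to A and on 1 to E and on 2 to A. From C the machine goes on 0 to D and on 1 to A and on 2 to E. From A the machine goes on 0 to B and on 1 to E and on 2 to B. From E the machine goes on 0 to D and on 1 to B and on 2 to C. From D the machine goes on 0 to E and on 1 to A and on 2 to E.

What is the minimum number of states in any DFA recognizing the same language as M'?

Every state is reachable, so we keep all 5.
Initial partition by acceptance: {C,D,E} | {A,B}.
The partition is now stable with 2 blocks: {C,D,E} | {A,B}.

2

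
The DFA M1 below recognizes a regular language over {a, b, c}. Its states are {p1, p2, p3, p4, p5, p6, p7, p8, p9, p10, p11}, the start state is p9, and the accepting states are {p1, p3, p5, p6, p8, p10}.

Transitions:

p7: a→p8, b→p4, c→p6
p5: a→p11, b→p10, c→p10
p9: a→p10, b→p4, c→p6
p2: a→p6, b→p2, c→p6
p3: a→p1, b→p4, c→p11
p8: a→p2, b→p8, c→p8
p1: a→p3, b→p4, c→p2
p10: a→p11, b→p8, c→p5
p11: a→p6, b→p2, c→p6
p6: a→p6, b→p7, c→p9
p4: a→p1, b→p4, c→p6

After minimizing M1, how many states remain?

P0 = {p1,p3,p5,p6,p8,p10} | {p2,p4,p7,p9,p11}.
Refine {p1,p3,p5,p6,p8,p10} on symbol a: members go to different blocks, giving {p1,p3,p6} and {p5,p8,p10}.
Split {p2,p4,p7,p9,p11} by δ(·,a) → {p2,p4,p11} and {p7,p9}.
On input b, block {p1,p3,p6} splits into {p1,p3} and {p6}.
Refine {p2,p4,p11} on symbol a: members go to different blocks, giving {p2,p11} and {p4}.
The partition is now stable with 6 blocks: {p1,p3} | {p2,p11} | {p5,p8,p10} | {p7,p9} | {p6} | {p4}.

6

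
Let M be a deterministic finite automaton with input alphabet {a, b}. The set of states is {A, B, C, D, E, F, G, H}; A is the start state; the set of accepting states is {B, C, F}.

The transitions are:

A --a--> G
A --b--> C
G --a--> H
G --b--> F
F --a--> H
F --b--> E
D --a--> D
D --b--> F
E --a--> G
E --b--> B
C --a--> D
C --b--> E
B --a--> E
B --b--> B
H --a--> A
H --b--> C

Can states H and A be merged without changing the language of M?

Every state is reachable, so we keep all 8.
Start with accepting vs non-accepting: {B,C,F} | {A,D,E,G,H}.
Split {B,C,F} by δ(·,b) → {C,F} and {B}.
Refine {A,D,E,G,H} on symbol b: members go to different blocks, giving {A,D,G,H} and {E}.
Stable partition: {C,F} | {A,D,G,H} | {B} | {E} — 4 equivalence classes.
H and A lie in the same block of the stable partition, so they are equivalent — no string distinguishes them.

Yes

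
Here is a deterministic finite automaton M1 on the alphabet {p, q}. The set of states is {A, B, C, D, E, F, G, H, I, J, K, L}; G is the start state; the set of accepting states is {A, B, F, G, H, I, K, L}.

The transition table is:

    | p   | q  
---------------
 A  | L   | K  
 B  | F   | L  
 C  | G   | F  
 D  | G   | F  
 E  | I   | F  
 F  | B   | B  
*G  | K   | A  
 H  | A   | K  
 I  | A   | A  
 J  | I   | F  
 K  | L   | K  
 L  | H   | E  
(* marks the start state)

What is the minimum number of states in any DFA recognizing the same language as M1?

First remove the unreachable states {C,D,J}; 9 states remain.
Initial partition by acceptance: {A,B,F,G,H,I,K,L} | {E}.
Split {A,B,F,G,H,I,K,L} by δ(·,q) → {A,B,F,G,H,I,K} and {L}.
On input p, block {A,B,F,G,H,I,K} splits into {B,F,G,H,I} and {A,K}.
Split {B,F,G,H,I} by δ(·,p) → {G,H,I} and {B,F}.
Split {B,F} by δ(·,q) → {B} and {F}.
The partition is now stable with 6 blocks: {G,H,I} | {E} | {L} | {A,K} | {B} | {F}.

6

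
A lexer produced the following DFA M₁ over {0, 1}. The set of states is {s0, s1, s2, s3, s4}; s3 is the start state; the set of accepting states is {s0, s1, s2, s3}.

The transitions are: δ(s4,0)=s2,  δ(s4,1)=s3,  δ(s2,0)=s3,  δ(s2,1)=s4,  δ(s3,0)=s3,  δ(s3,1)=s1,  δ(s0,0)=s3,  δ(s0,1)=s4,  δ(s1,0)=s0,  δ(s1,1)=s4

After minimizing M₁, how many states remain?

Every state is reachable, so we keep all 5.
Start with accepting vs non-accepting: {s0,s1,s2,s3} | {s4}.
On input 1, block {s0,s1,s2,s3} splits into {s0,s1,s2} and {s3}.
Refine {s0,s1,s2} on symbol 0: members go to different blocks, giving {s0,s2} and {s1}.
No further refinement is possible. Final partition (4 blocks): {s0,s2} | {s4} | {s3} | {s1}.

4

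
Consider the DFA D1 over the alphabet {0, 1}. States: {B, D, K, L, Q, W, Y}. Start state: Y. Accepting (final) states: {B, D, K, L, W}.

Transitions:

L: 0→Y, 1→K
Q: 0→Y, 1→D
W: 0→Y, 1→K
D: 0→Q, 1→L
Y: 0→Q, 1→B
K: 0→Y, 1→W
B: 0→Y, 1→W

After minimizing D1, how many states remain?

Start with accepting vs non-accepting: {B,D,K,L,W} | {Q,Y}.
Stable partition: {B,D,K,L,W} | {Q,Y} — 2 equivalence classes.

2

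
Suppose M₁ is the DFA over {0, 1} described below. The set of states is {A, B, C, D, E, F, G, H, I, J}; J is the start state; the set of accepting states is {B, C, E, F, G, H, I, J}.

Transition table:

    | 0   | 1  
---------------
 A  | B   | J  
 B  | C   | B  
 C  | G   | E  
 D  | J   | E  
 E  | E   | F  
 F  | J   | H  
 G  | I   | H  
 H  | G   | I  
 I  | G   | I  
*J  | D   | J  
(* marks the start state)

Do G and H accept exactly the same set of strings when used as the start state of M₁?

Reachable states from the start: {D,E,F,G,H,I,J}. Unreachable: {A,B,C} — drop them.
Start with accepting vs non-accepting: {E,F,G,H,I,J} | {D}.
Split {E,F,G,H,I,J} by δ(·,0) → {E,F,G,H,I} and {J}.
Refine {E,F,G,H,I} on symbol 0: members go to different blocks, giving {E,G,H,I} and {F}.
Refine {E,G,H,I} on symbol 1: members go to different blocks, giving {G,H,I} and {E}.
Stable partition: {G,H,I} | {D} | {J} | {F} | {E} — 5 equivalence classes.
G and H lie in the same block of the stable partition, so they are equivalent — no string distinguishes them.

Yes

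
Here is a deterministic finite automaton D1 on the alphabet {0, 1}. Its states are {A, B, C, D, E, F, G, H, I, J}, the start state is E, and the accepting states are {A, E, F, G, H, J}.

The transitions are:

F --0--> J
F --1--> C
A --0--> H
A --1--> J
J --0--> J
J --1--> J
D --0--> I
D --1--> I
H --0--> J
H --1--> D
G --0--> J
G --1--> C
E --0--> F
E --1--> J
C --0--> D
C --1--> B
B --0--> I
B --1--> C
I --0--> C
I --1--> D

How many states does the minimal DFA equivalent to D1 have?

4

Reachable states from the start: {B,C,D,E,F,I,J}. Unreachable: {A,G,H} — drop them.
Initial partition by acceptance: {E,F,J} | {B,C,D,I}.
Refine {E,F,J} on symbol 1: members go to different blocks, giving {E,J} and {F}.
Split {E,J} by δ(·,0) → {E} and {J}.
Stable partition: {E} | {B,C,D,I} | {F} | {J} — 4 equivalence classes.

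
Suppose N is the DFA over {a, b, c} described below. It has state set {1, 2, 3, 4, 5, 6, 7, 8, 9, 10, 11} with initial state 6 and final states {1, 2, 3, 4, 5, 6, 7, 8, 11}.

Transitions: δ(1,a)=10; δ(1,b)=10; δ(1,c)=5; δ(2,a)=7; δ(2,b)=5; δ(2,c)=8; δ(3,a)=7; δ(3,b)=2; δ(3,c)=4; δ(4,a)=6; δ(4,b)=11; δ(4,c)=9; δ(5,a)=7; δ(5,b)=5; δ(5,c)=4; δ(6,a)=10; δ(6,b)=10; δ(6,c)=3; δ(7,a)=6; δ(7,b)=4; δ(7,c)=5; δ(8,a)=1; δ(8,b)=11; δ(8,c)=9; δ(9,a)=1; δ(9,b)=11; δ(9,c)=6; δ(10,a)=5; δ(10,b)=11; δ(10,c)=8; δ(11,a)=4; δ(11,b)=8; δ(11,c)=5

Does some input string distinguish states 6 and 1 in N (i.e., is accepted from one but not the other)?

No

All states are reachable from the start state.
Initial partition by acceptance: {1,2,3,4,5,6,7,8,11} | {9,10}.
Split {1,2,3,4,5,6,7,8,11} by δ(·,a) → {2,3,4,5,7,8,11} and {1,6}.
Refine {2,3,4,5,7,8,11} on symbol a: members go to different blocks, giving {2,3,5,11} and {4,7,8}.
Split {2,3,5,11} by δ(·,b) → {2,3,5} and {11}.
On input a, block {9,10} splits into {9} and {10}.
Split {4,7,8} by δ(·,b) → {4,8} and {7}.
Stable partition: {2,3,5} | {9} | {1,6} | {4,8} | {11} | {10} | {7} — 7 equivalence classes.
6 and 1 lie in the same block of the stable partition, so they are equivalent — no string distinguishes them.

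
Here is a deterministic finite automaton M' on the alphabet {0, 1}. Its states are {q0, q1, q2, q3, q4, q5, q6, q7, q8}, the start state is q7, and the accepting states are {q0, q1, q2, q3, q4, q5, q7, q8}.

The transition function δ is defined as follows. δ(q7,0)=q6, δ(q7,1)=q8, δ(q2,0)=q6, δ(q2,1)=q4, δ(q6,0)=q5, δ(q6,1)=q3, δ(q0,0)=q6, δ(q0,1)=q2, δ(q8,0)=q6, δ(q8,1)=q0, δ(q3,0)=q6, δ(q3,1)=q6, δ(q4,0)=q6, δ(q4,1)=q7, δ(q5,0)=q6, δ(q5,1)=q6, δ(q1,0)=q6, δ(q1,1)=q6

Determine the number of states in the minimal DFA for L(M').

3

States {q1} cannot be reached from the start state, so discard them.
Start with accepting vs non-accepting: {q0,q2,q3,q4,q5,q7,q8} | {q6}.
On input 1, block {q0,q2,q3,q4,q5,q7,q8} splits into {q0,q2,q4,q7,q8} and {q3,q5}.
The partition is now stable with 3 blocks: {q0,q2,q4,q7,q8} | {q6} | {q3,q5}.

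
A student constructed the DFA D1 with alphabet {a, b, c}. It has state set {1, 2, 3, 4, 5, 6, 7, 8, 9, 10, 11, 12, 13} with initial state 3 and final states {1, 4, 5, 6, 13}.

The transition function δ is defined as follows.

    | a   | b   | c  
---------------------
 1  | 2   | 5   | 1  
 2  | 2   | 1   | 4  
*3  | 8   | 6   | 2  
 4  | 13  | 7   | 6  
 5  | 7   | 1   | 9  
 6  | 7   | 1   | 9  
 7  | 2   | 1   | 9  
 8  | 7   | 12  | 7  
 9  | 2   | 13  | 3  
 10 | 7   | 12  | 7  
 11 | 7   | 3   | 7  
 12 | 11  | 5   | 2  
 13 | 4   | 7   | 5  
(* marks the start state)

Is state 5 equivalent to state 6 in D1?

Reachable states from the start: {1,2,3,4,5,6,7,8,9,11,12,13}. Unreachable: {10} — drop them.
Start with accepting vs non-accepting: {1,4,5,6,13} | {2,3,7,8,9,11,12}.
On input a, block {1,4,5,6,13} splits into {1,5,6} and {4,13}.
Refine {1,5,6} on symbol c: members go to different blocks, giving {5,6} and {1}.
Split {2,3,7,8,9,11,12} by δ(·,b) → {2,7} and {3,12} and {8,11} and {9}.
Split {2,7} by δ(·,c) → {2} and {7}.
Stable partition: {5,6} | {2} | {4,13} | {1} | {3,12} | {8,11} | {9} | {7} — 8 equivalence classes.
5 and 6 lie in the same block of the stable partition, so they are equivalent — no string distinguishes them.

Yes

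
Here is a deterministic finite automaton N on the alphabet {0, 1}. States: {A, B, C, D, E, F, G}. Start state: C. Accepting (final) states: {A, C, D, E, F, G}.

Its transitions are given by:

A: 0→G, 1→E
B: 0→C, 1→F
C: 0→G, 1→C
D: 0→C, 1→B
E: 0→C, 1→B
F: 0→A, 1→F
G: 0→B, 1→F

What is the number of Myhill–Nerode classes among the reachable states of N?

First remove the unreachable states {D}; 6 states remain.
P0 = {A,C,E,F,G} | {B}.
Refine {A,C,E,F,G} on symbol 0: members go to different blocks, giving {A,C,E,F} and {G}.
Split {A,C,E,F} by δ(·,0) → {A,C} and {E,F}.
On input 1, block {A,C} splits into {A} and {C}.
On input 0, block {E,F} splits into {E} and {F}.
The partition is now stable with 6 blocks: {A} | {B} | {G} | {E} | {C} | {F}.

6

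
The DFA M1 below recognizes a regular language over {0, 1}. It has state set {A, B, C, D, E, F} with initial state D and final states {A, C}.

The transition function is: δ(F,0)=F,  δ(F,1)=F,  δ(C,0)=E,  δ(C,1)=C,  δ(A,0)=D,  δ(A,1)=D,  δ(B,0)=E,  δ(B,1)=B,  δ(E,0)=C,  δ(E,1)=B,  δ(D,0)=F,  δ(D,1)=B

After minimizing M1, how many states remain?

Reachable states from the start: {B,C,D,E,F}. Unreachable: {A} — drop them.
P0 = {C} | {B,D,E,F}.
On input 0, block {B,D,E,F} splits into {B,D,F} and {E}.
Refine {B,D,F} on symbol 0: members go to different blocks, giving {D,F} and {B}.
Split {D,F} by δ(·,1) → {D} and {F}.
The partition is now stable with 5 blocks: {C} | {D} | {E} | {B} | {F}.

5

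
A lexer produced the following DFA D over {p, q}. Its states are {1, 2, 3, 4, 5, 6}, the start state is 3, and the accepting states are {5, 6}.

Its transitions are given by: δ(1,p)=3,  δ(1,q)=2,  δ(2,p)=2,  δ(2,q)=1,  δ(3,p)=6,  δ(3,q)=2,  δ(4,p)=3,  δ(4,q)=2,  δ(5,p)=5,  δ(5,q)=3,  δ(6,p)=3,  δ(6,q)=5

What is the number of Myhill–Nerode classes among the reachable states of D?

5

States {4} cannot be reached from the start state, so discard them.
P0 = {5,6} | {1,2,3}.
On input p, block {5,6} splits into {5} and {6}.
On input p, block {1,2,3} splits into {1,2} and {3}.
On input p, block {1,2} splits into {1} and {2}.
The partition is now stable with 5 blocks: {5} | {1} | {6} | {3} | {2}.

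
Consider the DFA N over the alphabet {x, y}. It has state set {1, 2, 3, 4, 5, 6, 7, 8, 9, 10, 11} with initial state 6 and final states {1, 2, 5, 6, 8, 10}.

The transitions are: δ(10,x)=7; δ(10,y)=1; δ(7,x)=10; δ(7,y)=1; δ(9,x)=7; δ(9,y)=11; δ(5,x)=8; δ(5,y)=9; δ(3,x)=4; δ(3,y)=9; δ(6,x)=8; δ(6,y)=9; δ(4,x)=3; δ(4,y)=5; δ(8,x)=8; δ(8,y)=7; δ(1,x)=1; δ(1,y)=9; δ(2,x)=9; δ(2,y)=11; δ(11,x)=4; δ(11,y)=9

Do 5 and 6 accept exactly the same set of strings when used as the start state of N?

Yes

Reachable states from the start: {1,3,4,5,6,7,8,9,10,11}. Unreachable: {2} — drop them.
P0 = {1,5,6,8,10} | {3,4,7,9,11}.
Split {1,5,6,8,10} by δ(·,x) → {1,5,6,8} and {10}.
Split {3,4,7,9,11} by δ(·,x) → {3,4,9,11} and {7}.
On input y, block {1,5,6,8} splits into {1,5,6} and {8}.
Split {1,5,6} by δ(·,x) → {5,6} and {1}.
Split {3,4,9,11} by δ(·,x) → {3,4,11} and {9}.
On input y, block {3,4,11} splits into {3,11} and {4}.
No further refinement is possible. Final partition (8 blocks): {5,6} | {3,11} | {10} | {7} | {8} | {1} | {9} | {4}.
5 and 6 lie in the same block of the stable partition, so they are equivalent — no string distinguishes them.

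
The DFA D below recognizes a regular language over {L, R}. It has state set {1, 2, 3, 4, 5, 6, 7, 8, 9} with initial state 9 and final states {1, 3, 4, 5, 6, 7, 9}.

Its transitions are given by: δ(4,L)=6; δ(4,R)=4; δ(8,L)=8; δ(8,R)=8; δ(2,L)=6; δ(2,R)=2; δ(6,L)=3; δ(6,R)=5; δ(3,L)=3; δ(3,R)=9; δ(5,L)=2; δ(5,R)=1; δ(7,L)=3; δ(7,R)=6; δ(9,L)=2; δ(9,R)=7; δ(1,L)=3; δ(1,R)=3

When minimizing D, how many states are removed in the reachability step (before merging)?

2

Starting at 9 and following transitions, the reachable set is {1, 2, 3, 5, 6, 7, 9}. That leaves 4, 8 unreachable — 2 in total.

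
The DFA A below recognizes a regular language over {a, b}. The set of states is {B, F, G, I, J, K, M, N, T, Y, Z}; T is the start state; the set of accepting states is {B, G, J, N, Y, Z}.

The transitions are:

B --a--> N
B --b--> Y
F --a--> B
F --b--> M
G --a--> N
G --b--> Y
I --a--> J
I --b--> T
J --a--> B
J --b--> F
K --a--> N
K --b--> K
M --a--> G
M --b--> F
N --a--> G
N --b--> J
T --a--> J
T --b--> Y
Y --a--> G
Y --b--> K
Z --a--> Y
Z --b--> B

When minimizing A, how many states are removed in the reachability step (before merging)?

BFS from T reaches {B, F, G, J, K, M, N, T, Y}; the 2 state(s) I, Z are never visited.

2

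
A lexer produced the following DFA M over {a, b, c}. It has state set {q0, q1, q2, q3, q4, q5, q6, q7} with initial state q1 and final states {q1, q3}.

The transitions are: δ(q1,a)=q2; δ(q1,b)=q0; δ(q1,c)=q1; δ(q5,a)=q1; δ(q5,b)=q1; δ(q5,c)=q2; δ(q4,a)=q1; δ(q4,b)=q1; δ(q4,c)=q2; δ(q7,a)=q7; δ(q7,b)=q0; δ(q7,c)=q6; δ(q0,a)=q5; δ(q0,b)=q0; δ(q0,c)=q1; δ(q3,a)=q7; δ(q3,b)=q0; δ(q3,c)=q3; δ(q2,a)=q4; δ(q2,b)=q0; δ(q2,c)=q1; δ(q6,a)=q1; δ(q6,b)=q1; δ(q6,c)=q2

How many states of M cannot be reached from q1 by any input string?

3

No path from q1 leads to q3, q6, q7; the other 5 states are all reachable.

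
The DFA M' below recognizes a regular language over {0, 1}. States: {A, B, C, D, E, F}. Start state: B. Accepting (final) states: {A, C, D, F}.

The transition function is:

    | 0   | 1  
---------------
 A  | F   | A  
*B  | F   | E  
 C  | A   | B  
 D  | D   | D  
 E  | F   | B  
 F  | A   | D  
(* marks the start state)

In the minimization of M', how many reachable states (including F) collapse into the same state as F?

Reachable states from the start: {A,B,D,E,F}. Unreachable: {C} — drop them.
P0 = {A,D,F} | {B,E}.
Stable partition: {A,D,F} | {B,E} — 2 equivalence classes.
The equivalence class containing F is {A,D,F}, of size 3.

3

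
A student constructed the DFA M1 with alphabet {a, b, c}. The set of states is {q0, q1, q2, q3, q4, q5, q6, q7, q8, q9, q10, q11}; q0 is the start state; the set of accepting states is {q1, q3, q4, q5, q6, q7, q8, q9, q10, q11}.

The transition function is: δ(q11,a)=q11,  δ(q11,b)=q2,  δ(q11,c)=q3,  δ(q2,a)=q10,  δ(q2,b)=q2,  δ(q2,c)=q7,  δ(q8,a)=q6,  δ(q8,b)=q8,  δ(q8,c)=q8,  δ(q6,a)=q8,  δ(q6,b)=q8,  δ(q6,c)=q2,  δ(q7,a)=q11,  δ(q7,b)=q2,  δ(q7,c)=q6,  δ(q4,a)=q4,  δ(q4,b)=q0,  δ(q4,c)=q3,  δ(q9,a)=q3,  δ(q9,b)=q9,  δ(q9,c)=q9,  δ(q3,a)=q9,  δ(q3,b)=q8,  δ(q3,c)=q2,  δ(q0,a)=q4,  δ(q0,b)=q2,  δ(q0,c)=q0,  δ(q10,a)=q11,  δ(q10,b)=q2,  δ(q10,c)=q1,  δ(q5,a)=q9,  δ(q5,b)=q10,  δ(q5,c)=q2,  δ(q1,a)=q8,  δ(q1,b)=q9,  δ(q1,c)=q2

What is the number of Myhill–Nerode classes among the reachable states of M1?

Reachable states from the start: {q0,q1,q2,q3,q4,q6,q7,q8,q9,q10,q11}. Unreachable: {q5} — drop them.
P0 = {q1,q3,q4,q6,q7,q8,q9,q10,q11} | {q0,q2}.
Refine {q1,q3,q4,q6,q7,q8,q9,q10,q11} on symbol b: members go to different blocks, giving {q1,q3,q6,q8,q9} and {q4,q7,q10,q11}.
On input c, block {q1,q3,q6,q8,q9} splits into {q1,q3,q6} and {q8,q9}.
Refine {q0,q2} on symbol c: members go to different blocks, giving {q0} and {q2}.
Refine {q4,q7,q10,q11} on symbol b: members go to different blocks, giving {q7,q10,q11} and {q4}.
The partition is now stable with 6 blocks: {q1,q3,q6} | {q0} | {q7,q10,q11} | {q8,q9} | {q2} | {q4}.

6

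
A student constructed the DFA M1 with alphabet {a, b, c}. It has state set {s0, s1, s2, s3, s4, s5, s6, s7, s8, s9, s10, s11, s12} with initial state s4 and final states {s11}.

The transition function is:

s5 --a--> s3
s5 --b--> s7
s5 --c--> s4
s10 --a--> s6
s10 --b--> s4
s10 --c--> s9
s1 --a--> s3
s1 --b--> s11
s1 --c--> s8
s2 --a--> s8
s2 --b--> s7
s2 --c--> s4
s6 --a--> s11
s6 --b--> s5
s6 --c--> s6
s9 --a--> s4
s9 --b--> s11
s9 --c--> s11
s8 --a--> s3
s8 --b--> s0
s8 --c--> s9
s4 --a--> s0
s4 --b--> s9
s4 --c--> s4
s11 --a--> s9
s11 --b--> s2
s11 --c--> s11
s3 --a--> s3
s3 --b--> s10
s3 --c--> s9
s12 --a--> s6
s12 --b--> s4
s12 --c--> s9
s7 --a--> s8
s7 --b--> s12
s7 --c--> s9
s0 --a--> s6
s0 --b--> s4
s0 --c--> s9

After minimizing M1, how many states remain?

7

Reachable states from the start: {s0,s2,s3,s4,s5,s6,s7,s8,s9,s10,s11,s12}. Unreachable: {s1} — drop them.
Initial partition by acceptance: {s11} | {s0,s2,s3,s4,s5,s6,s7,s8,s9,s10,s12}.
Refine {s0,s2,s3,s4,s5,s6,s7,s8,s9,s10,s12} on symbol a: members go to different blocks, giving {s0,s2,s3,s4,s5,s7,s8,s9,s10,s12} and {s6}.
On input a, block {s0,s2,s3,s4,s5,s7,s8,s9,s10,s12} splits into {s2,s3,s4,s5,s7,s8,s9} and {s0,s10,s12}.
On input a, block {s2,s3,s4,s5,s7,s8,s9} splits into {s2,s3,s5,s7,s8,s9} and {s4}.
On input a, block {s2,s3,s5,s7,s8,s9} splits into {s2,s3,s5,s7,s8} and {s9}.
Refine {s2,s3,s5,s7,s8} on symbol b: members go to different blocks, giving {s3,s7,s8} and {s2,s5}.
Stable partition: {s11} | {s3,s7,s8} | {s6} | {s0,s10,s12} | {s4} | {s9} | {s2,s5} — 7 equivalence classes.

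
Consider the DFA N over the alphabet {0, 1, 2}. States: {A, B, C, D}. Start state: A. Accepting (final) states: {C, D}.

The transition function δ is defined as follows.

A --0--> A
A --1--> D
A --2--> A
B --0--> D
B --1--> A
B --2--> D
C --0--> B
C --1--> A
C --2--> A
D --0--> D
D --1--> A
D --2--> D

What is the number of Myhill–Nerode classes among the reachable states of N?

Reachable states from the start: {A,D}. Unreachable: {B,C} — drop them.
Start with accepting vs non-accepting: {D} | {A}.
No further refinement is possible. Final partition (2 blocks): {D} | {A}.

2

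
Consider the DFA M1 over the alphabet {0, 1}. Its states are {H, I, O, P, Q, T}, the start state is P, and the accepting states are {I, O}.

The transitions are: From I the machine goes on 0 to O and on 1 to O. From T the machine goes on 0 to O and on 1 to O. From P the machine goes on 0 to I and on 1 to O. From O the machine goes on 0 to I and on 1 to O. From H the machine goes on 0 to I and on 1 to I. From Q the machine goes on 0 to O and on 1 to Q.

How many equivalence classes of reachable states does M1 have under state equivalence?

First remove the unreachable states {H,Q,T}; 3 states remain.
Start with accepting vs non-accepting: {I,O} | {P}.
The partition is now stable with 2 blocks: {I,O} | {P}.

2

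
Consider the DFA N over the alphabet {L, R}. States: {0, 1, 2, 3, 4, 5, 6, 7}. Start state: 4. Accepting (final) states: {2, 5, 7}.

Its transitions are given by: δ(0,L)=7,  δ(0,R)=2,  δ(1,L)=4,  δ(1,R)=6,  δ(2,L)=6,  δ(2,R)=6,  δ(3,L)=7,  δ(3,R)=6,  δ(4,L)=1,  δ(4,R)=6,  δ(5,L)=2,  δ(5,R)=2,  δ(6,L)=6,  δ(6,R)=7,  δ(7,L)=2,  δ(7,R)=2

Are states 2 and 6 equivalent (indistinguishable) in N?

No

First remove the unreachable states {0,3,5}; 5 states remain.
Initial partition by acceptance: {2,7} | {1,4,6}.
On input L, block {2,7} splits into {2} and {7}.
Split {1,4,6} by δ(·,R) → {1,4} and {6}.
No further refinement is possible. Final partition (4 blocks): {2} | {1,4} | {7} | {6}.
2 and 6 end up in different blocks, so they are distinguishable. For instance, the string 'ε' is accepted from only 2.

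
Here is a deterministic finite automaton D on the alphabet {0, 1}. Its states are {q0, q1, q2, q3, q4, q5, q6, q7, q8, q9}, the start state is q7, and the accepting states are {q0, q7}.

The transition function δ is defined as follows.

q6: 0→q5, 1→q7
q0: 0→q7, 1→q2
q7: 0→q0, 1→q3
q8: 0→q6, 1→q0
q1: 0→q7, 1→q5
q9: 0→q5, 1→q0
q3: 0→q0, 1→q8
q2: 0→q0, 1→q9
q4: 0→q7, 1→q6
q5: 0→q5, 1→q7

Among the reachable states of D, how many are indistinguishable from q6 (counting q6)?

First remove the unreachable states {q1,q4}; 8 states remain.
Initial partition by acceptance: {q0,q7} | {q2,q3,q5,q6,q8,q9}.
Refine {q2,q3,q5,q6,q8,q9} on symbol 0: members go to different blocks, giving {q5,q6,q8,q9} and {q2,q3}.
The partition is now stable with 3 blocks: {q0,q7} | {q5,q6,q8,q9} | {q2,q3}.
State q6 belongs to the block {q5,q6,q8,q9}, which has 4 states.

4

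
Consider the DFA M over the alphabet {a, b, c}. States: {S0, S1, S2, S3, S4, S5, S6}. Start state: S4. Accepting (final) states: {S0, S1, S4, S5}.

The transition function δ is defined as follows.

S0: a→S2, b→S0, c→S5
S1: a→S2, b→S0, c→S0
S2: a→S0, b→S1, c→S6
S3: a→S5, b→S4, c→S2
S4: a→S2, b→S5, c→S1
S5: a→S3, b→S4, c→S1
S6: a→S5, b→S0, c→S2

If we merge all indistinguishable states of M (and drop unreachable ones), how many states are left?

2

Start with accepting vs non-accepting: {S0,S1,S4,S5} | {S2,S3,S6}.
No further refinement is possible. Final partition (2 blocks): {S0,S1,S4,S5} | {S2,S3,S6}.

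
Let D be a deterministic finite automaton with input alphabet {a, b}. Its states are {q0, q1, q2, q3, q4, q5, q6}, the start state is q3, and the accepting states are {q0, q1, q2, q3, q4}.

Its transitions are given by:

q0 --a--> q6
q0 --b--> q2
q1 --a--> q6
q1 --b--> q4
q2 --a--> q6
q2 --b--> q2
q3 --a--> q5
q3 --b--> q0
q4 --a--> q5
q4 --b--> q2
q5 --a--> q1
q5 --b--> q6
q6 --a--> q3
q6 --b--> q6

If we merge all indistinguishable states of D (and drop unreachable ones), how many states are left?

All states are reachable from the start state.
Start with accepting vs non-accepting: {q0,q1,q2,q3,q4} | {q5,q6}.
The partition is now stable with 2 blocks: {q0,q1,q2,q3,q4} | {q5,q6}.

2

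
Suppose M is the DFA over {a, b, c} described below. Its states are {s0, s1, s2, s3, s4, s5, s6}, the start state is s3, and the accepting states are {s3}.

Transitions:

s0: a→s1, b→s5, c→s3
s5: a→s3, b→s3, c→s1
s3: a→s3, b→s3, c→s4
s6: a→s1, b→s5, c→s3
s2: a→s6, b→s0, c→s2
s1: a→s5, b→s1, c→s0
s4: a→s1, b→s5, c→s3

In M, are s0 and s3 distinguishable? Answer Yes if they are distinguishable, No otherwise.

Reachable states from the start: {s0,s1,s3,s4,s5}. Unreachable: {s2,s6} — drop them.
Initial partition by acceptance: {s3} | {s0,s1,s4,s5}.
Split {s0,s1,s4,s5} by δ(·,a) → {s0,s1,s4} and {s5}.
Refine {s0,s1,s4} on symbol a: members go to different blocks, giving {s0,s4} and {s1}.
No further refinement is possible. Final partition (4 blocks): {s3} | {s0,s4} | {s5} | {s1}.
s0 and s3 end up in different blocks, so they are distinguishable. For instance, the string 'ε' is accepted from only s3.

Yes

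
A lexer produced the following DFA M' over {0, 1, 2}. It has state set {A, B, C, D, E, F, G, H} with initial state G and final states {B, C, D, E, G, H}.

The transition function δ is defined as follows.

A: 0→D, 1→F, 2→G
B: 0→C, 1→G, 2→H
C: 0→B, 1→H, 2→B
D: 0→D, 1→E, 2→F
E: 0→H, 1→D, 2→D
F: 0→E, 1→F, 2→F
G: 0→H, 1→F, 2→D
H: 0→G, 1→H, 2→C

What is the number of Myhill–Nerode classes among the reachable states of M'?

7

First remove the unreachable states {A}; 7 states remain.
Start with accepting vs non-accepting: {B,C,D,E,G,H} | {F}.
On input 1, block {B,C,D,E,G,H} splits into {B,C,D,E,H} and {G}.
Refine {B,C,D,E,H} on symbol 0: members go to different blocks, giving {B,C,D,E} and {H}.
Refine {B,C,D,E} on symbol 0: members go to different blocks, giving {B,C,D} and {E}.
Split {B,C,D} by δ(·,1) → {B} and {C} and {D}.
Stable partition: {B} | {F} | {G} | {H} | {E} | {C} | {D} — 7 equivalence classes.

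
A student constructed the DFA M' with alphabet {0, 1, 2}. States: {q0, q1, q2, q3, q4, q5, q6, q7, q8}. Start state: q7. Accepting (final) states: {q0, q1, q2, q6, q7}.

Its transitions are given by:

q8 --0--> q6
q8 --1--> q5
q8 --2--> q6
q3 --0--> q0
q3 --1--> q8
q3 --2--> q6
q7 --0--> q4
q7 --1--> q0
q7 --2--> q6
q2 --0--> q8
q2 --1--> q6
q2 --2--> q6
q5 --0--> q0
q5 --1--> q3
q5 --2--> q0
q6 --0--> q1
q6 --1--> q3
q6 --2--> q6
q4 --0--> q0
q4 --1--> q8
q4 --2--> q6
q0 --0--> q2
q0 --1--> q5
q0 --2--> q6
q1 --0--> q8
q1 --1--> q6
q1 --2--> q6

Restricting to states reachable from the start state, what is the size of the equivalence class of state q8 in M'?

Start with accepting vs non-accepting: {q0,q1,q2,q6,q7} | {q3,q4,q5,q8}.
On input 0, block {q0,q1,q2,q6,q7} splits into {q1,q2,q7} and {q0,q6}.
No further refinement is possible. Final partition (3 blocks): {q1,q2,q7} | {q3,q4,q5,q8} | {q0,q6}.
The equivalence class containing q8 is {q3,q4,q5,q8}, of size 4.

4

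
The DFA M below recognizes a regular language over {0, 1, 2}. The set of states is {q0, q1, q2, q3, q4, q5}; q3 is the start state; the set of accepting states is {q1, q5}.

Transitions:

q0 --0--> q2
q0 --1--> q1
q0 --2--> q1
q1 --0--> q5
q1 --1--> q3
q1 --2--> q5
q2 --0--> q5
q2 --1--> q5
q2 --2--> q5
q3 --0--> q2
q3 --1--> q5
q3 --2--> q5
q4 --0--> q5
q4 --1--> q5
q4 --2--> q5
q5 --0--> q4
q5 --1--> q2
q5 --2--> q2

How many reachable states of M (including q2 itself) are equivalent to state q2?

2

States {q0,q1} cannot be reached from the start state, so discard them.
Start with accepting vs non-accepting: {q5} | {q2,q3,q4}.
Split {q2,q3,q4} by δ(·,0) → {q2,q4} and {q3}.
Stable partition: {q5} | {q2,q4} | {q3} — 3 equivalence classes.
State q2 belongs to the block {q2,q4}, which has 2 states.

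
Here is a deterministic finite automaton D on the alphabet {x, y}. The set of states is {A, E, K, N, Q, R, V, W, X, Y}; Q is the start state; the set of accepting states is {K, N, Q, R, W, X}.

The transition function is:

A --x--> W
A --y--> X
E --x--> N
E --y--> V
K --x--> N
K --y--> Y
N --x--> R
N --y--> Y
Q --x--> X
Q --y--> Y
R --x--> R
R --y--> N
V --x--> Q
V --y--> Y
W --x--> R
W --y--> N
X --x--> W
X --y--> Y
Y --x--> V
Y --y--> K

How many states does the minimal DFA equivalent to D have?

5

Reachable states from the start: {K,N,Q,R,V,W,X,Y}. Unreachable: {A,E} — drop them.
Start with accepting vs non-accepting: {K,N,Q,R,W,X} | {V,Y}.
On input y, block {K,N,Q,R,W,X} splits into {K,N,Q,X} and {R,W}.
Refine {K,N,Q,X} on symbol x: members go to different blocks, giving {K,Q} and {N,X}.
Split {V,Y} by δ(·,x) → {Y} and {V}.
No further refinement is possible. Final partition (5 blocks): {K,Q} | {Y} | {R,W} | {N,X} | {V}.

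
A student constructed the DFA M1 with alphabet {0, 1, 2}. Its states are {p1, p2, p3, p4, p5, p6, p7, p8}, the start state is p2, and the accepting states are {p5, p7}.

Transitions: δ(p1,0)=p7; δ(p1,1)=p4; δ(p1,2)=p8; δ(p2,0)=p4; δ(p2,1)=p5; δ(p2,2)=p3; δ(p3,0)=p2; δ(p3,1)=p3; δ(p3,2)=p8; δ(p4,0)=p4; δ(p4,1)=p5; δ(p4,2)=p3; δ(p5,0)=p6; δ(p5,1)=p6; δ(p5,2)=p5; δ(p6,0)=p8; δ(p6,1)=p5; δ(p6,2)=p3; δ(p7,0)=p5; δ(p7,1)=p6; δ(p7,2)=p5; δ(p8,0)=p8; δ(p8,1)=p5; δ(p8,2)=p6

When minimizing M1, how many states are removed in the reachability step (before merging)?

Starting at p2 and following transitions, the reachable set is {p2, p3, p4, p5, p6, p8}. That leaves p1, p7 unreachable — 2 in total.

2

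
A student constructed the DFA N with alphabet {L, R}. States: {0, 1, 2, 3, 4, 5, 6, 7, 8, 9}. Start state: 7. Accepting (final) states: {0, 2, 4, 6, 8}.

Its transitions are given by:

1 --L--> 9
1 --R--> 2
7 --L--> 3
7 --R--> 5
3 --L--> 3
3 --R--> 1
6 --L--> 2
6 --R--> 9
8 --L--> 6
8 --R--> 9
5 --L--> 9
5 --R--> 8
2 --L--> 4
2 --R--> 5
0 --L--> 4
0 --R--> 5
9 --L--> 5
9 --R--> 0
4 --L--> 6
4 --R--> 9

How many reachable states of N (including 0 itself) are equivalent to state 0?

5

Every state is reachable, so we keep all 10.
Start with accepting vs non-accepting: {0,2,4,6,8} | {1,3,5,7,9}.
Refine {1,3,5,7,9} on symbol R: members go to different blocks, giving {1,5,9} and {3,7}.
The partition is now stable with 3 blocks: {0,2,4,6,8} | {1,5,9} | {3,7}.
The equivalence class containing 0 is {0,2,4,6,8}, of size 5.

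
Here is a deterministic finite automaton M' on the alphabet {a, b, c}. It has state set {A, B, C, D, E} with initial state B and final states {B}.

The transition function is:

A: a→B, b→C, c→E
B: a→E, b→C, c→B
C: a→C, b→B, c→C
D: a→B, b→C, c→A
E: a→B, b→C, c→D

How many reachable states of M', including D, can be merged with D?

3

Initial partition by acceptance: {B} | {A,C,D,E}.
Refine {A,C,D,E} on symbol a: members go to different blocks, giving {A,D,E} and {C}.
No further refinement is possible. Final partition (3 blocks): {B} | {A,D,E} | {C}.
State D belongs to the block {A,D,E}, which has 3 states.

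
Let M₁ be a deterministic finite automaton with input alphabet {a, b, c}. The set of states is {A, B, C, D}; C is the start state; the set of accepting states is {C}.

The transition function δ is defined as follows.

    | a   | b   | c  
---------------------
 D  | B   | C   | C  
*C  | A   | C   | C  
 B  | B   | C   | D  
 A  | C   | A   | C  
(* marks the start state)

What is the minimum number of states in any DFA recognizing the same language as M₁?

2

Reachable states from the start: {A,C}. Unreachable: {B,D} — drop them.
Initial partition by acceptance: {C} | {A}.
The partition is now stable with 2 blocks: {C} | {A}.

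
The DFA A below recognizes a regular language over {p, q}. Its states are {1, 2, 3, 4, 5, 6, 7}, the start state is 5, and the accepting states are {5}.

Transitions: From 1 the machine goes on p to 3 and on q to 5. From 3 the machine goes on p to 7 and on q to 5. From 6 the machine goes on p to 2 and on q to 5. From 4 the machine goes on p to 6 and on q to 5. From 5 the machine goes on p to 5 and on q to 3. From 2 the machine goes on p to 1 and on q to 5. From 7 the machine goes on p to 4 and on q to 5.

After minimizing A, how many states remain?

2

Start with accepting vs non-accepting: {5} | {1,2,3,4,6,7}.
Stable partition: {5} | {1,2,3,4,6,7} — 2 equivalence classes.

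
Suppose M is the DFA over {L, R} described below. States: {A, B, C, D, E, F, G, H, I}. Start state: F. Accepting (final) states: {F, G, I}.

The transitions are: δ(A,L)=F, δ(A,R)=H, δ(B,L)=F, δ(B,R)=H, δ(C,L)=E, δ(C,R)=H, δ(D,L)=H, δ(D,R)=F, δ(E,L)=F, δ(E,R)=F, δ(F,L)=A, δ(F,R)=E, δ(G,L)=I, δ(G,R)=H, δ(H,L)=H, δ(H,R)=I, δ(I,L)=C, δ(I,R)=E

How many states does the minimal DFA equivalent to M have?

6

First remove the unreachable states {B,D,G}; 6 states remain.
P0 = {F,I} | {A,C,E,H}.
Split {A,C,E,H} by δ(·,L) → {A,E} and {C,H}.
Split {F,I} by δ(·,L) → {F} and {I}.
On input R, block {A,E} splits into {A} and {E}.
Refine {C,H} on symbol L: members go to different blocks, giving {C} and {H}.
No further refinement is possible. Final partition (6 blocks): {F} | {A} | {C} | {I} | {E} | {H}.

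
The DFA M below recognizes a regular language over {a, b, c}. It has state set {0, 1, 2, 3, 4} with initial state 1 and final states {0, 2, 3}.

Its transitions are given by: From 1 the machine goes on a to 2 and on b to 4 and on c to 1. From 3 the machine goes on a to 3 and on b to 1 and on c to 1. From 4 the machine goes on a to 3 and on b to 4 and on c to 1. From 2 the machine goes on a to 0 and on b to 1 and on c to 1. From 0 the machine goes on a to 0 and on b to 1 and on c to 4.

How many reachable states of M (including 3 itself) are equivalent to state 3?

Start with accepting vs non-accepting: {0,2,3} | {1,4}.
The partition is now stable with 2 blocks: {0,2,3} | {1,4}.
The equivalence class containing 3 is {0,2,3}, of size 3.

3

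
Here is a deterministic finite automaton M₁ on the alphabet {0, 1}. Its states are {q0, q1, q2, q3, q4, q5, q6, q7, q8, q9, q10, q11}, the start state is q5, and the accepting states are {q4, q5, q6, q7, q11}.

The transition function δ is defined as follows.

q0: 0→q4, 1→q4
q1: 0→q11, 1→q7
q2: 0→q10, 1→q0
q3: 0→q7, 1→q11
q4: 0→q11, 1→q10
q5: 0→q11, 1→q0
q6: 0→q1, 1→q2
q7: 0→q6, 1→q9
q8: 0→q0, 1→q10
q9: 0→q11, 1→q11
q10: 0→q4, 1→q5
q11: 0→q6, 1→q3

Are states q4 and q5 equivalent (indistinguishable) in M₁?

States {q8} cannot be reached from the start state, so discard them.
P0 = {q4,q5,q6,q7,q11} | {q0,q1,q2,q3,q9,q10}.
Split {q4,q5,q6,q7,q11} by δ(·,0) → {q4,q5,q7,q11} and {q6}.
Split {q4,q5,q7,q11} by δ(·,0) → {q4,q5} and {q7,q11}.
Split {q0,q1,q2,q3,q9,q10} by δ(·,0) → {q1,q3,q9} and {q0,q10} and {q2}.
The partition is now stable with 6 blocks: {q4,q5} | {q1,q3,q9} | {q6} | {q7,q11} | {q0,q10} | {q2}.
q4 and q5 lie in the same block of the stable partition, so they are equivalent — no string distinguishes them.

Yes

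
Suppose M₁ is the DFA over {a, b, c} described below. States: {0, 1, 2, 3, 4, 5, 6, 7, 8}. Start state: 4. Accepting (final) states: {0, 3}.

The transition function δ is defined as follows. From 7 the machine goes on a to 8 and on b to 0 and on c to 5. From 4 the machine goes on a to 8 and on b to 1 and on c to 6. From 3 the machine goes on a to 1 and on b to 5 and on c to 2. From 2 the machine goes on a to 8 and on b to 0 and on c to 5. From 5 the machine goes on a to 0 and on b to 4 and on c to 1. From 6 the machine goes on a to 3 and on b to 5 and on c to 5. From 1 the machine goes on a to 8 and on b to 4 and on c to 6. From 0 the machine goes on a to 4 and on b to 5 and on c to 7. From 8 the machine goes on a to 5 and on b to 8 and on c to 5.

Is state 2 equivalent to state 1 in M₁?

No

All states are reachable from the start state.
Initial partition by acceptance: {0,3} | {1,2,4,5,6,7,8}.
On input a, block {1,2,4,5,6,7,8} splits into {1,2,4,7,8} and {5,6}.
Split {1,2,4,7,8} by δ(·,a) → {1,2,4,7} and {8}.
Split {1,2,4,7} by δ(·,b) → {1,4} and {2,7}.
On input b, block {5,6} splits into {5} and {6}.
No further refinement is possible. Final partition (6 blocks): {0,3} | {1,4} | {5} | {8} | {2,7} | {6}.
2 and 1 end up in different blocks, so they are distinguishable. For instance, the string 'b' is accepted from only 2.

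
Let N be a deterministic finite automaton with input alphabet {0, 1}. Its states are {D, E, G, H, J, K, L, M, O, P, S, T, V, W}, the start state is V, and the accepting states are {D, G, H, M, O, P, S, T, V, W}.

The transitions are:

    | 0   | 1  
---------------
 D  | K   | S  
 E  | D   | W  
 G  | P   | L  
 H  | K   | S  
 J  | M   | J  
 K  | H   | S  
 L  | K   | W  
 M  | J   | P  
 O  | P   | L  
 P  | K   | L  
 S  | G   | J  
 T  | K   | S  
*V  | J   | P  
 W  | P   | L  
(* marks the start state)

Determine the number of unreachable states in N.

4

No path from V leads to D, E, O, T; the other 10 states are all reachable.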